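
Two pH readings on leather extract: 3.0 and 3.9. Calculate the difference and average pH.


Difference = |3.0 - 3.9| = 0.9
Average = (3.0 + 3.9) / 2 = 3.45


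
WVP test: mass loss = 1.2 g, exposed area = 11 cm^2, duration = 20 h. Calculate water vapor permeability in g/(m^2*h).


54.55 g/(m^2*h)

WVP = mass_loss / (area x time) x 10000
WVP = 1.2 / (11 x 20) x 10000
WVP = 1.2 / 220 x 10000 = 54.55 g/(m^2*h)


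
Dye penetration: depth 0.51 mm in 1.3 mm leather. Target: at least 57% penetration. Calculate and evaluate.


Penetration = 39.2%
Meets target: No


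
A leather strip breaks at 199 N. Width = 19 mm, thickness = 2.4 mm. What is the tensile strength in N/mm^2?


4.36 N/mm^2

Cross-sectional area = 19 x 2.4 = 45.6 mm^2
Tensile strength = 199 / 45.6 = 4.36 N/mm^2


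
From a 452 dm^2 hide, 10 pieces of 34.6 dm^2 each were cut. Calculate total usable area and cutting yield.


Total usable = 10 x 34.6 = 346.0 dm^2
Yield = 346.0 / 452 x 100 = 76.5%


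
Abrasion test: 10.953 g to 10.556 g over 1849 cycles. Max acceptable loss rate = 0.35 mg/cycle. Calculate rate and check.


Rate = 0.215 mg/cycle
Passes: Yes

Loss = 10.953 - 10.556 = 0.397 g
Rate = 0.397 g / 1849 cycles x 1000 = 0.215 mg/cycle
Max = 0.35 mg/cycle
Passes: Yes


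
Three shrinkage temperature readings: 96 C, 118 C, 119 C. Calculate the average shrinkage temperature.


111.0 C

Average = (96 + 118 + 119) / 3
Average = 333 / 3 = 111.0 C


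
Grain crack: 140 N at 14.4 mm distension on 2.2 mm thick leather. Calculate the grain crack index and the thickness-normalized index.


Crack index = 9.7 N/mm
Normalized index = 4.4 N/mm per mm

Crack index = 140 / 14.4 = 9.7 N/mm
Normalized = 9.7 / 2.2 = 4.4 N/mm per mm


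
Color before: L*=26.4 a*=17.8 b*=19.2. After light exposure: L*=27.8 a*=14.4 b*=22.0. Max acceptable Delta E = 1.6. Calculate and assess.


Delta E = 4.62
Passes: No

dL = 1.4, da = -3.4, db = 2.8
dE = sqrt((1.4)^2 + (-3.4)^2 + (2.8)^2) = 4.62
Max = 1.6
Passes: No


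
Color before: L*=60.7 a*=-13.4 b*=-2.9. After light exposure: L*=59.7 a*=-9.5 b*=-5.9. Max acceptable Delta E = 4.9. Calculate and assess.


dL = -1.0, da = 3.9, db = -3.0
dE = sqrt((-1.0)^2 + (3.9)^2 + (-3.0)^2) = 5.02
Max = 4.9
Passes: No


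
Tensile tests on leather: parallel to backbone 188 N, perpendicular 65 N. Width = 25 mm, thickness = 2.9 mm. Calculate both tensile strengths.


Area = 25 x 2.9 = 72.5 mm^2
TS (parallel) = 188 / 72.5 = 2.59 N/mm^2
TS (perpendicular) = 65 / 72.5 = 0.90 N/mm^2


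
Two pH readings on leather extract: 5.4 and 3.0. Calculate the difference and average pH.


Difference = 2.4
Average pH = 4.20


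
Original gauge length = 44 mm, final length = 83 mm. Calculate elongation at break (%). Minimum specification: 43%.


Elongation = 88.6%
Meets spec: Yes

Extension = 83 - 44 = 39 mm
Elongation = 39 / 44 x 100 = 88.6%
Minimum required: 43%
Meets specification: Yes


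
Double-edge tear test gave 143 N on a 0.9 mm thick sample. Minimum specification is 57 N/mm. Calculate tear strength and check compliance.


Tear strength = 158.9 N/mm
Compliant: Yes

Tear strength = 143 / 0.9 = 158.9 N/mm
Required minimum = 57 N/mm
Compliant: Yes


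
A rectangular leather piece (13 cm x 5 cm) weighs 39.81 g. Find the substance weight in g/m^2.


Area = 13 x 5 = 65 cm^2
SW = 39.81 / 65 x 10000 = 6124.6 g/m^2


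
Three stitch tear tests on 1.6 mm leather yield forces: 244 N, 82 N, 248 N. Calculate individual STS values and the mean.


STS1 = 244 / 1.6 = 152.5 N/mm
STS2 = 82 / 1.6 = 51.3 N/mm
STS3 = 248 / 1.6 = 155.0 N/mm
Mean = (152.5 + 51.3 + 155.0) / 3 = 119.6 N/mm


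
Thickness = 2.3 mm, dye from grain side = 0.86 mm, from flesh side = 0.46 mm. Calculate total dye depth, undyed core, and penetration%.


Total dyed = 0.86 + 0.46 = 1.32 mm
Undyed core = 2.3 - 1.32 = 0.98 mm
Penetration = 1.32 / 2.3 x 100 = 57.4%


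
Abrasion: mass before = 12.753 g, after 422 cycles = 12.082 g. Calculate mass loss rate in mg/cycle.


Mass loss = 12.753 - 12.082 = 0.671 g
Rate = 0.671 / 422 x 1000 = 1.590 mg/cycle


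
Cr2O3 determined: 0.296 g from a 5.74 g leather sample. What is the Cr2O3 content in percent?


Cr2O3% = 0.296 / 5.74 x 100
Cr2O3% = 5.16%


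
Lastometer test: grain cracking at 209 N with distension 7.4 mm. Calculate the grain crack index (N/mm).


Grain crack index = force / distension
Index = 209 / 7.4 = 28.2 N/mm


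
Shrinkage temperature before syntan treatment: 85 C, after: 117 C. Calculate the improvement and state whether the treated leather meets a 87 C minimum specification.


Improvement = 32 C
Meets 87 C spec: Yes


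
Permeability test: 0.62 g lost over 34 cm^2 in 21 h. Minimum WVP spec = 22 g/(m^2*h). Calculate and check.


WVP = 8.68 g/(m^2*h)
Meets specification: No

WVP = 0.62 / (34 x 21) x 10000 = 8.68 g/(m^2*h)
Minimum: 22 g/(m^2*h)
Meets spec: No


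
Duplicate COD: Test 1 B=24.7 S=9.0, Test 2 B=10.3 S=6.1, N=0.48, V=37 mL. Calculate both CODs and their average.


COD1 = 1629.4 mg/L
COD2 = 435.9 mg/L
Average = 1032.7 mg/L

COD1 = (24.7 - 9.0) x 0.48 x 8000 / 37 = 1629.4 mg/L
COD2 = (10.3 - 6.1) x 0.48 x 8000 / 37 = 435.9 mg/L
Average = (1629.4 + 435.9) / 2 = 1032.7 mg/L


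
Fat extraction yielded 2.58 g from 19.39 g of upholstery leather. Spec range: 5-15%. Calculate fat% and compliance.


Fat content = 13.3%
Compliant: Yes

Fat% = 2.58 / 19.39 x 100 = 13.3%
Spec range: 5-15%
Compliant: Yes


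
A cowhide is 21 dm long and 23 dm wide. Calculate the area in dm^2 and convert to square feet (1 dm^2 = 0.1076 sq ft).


483 dm^2
51.97 sq ft

Area = 21 x 23 = 483 dm^2
Conversion: 483 x 0.1076 = 51.97 sq ft


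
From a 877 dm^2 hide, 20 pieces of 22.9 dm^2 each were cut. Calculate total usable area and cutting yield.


Usable area = 458.0 dm^2
Yield = 52.2%

Total usable = 20 x 22.9 = 458.0 dm^2
Yield = 458.0 / 877 x 100 = 52.2%


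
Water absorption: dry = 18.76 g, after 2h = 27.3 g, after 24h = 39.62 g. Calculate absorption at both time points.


2h absorption = 45.5%
24h absorption = 111.2%

WA (2h) = (27.3 - 18.76) / 18.76 x 100 = 45.5%
WA (24h) = (39.62 - 18.76) / 18.76 x 100 = 111.2%


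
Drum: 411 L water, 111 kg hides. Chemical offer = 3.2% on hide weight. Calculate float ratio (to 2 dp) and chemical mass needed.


Float ratio = 411 / 111 = 3.70
Chemical = 111 x 3.2 / 100 = 3.552 kg


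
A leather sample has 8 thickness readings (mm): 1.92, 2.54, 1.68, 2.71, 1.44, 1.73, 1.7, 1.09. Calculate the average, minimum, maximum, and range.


Sum = 14.81
Average = 14.81 / 8 = 1.85 mm
Minimum = 1.09 mm
Maximum = 2.71 mm
Range = 2.71 - 1.09 = 1.62 mm


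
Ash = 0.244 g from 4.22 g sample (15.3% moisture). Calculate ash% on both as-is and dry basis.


As-is ash = 5.78%
Dry-basis ash = 6.83%

As-is ash% = 0.244 / 4.22 x 100 = 5.78%
Dry mass = 4.22 x (100 - 15.3) / 100 = 3.57434 g
Dry-basis ash% = 0.244 / 3.57434 x 100 = 6.83%


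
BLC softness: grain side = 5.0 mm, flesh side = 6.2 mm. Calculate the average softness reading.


5.60 mm

Average = (5.0 + 6.2) / 2
Average = 5.60 mm


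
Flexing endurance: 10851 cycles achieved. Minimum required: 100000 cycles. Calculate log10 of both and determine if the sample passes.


log10(10851) = 4.04
log10(100000) = 5.00
Passes: No


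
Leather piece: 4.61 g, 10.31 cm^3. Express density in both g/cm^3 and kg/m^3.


0.447 g/cm^3
447 kg/m^3

Density = 4.61 / 10.31 = 0.447 g/cm^3
Convert: 0.447 x 1000 = 447 kg/m^3


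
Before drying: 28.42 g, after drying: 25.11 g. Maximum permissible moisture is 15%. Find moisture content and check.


Moisture content = 11.6%
Acceptable: Yes

MC = (28.42 - 25.11) / 28.42 x 100 = 11.6%
Maximum: 15%
Acceptable: Yes


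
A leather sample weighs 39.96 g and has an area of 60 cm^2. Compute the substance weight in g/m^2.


Substance weight = mass / area x 10000
SW = 39.96 / 60 x 10000
SW = 6660.0 g/m^2


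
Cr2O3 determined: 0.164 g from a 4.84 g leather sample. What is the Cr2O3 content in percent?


Cr2O3% = 0.164 / 4.84 x 100
Cr2O3% = 3.39%


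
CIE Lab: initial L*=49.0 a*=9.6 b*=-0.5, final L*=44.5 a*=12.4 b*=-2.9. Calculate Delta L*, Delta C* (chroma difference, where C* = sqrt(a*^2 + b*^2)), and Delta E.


Delta L* = -4.5
Delta C* = 3.12
Delta E = 5.82

Delta L* = 44.5 - 49.0 = -4.5
C1* = sqrt((9.6)^2 + (-0.5)^2) = 9.613
C2* = sqrt((12.4)^2 + (-2.9)^2) = 12.735
Delta C* = 12.735 - 9.613 = 3.12
Delta E = sqrt((-4.5)^2 + (2.8)^2 + (-2.4)^2) = 5.82


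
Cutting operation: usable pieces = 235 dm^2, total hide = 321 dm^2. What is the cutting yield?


73.2%

Yield = usable / total x 100
Yield = 235 / 321 x 100 = 73.2%


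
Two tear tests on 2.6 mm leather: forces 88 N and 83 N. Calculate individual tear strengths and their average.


Tear 1 = 33.8 N/mm
Tear 2 = 31.9 N/mm
Average = 32.9 N/mm

Tear 1 = 88 / 2.6 = 33.8 N/mm
Tear 2 = 83 / 2.6 = 31.9 N/mm
Average = (33.8 + 31.9) / 2 = 32.9 N/mm


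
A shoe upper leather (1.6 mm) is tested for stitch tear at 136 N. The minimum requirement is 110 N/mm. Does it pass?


STS = 85.0 N/mm
Passes: No

STS = 136 / 1.6 = 85.0 N/mm
Minimum required: 110 N/mm
Passes: No


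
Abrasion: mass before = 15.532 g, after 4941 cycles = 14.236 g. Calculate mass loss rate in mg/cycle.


Mass loss = 15.532 - 14.236 = 1.296 g
Rate = 1.296 / 4941 x 1000 = 0.262 mg/cycle


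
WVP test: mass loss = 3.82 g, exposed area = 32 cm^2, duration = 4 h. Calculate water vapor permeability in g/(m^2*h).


298.44 g/(m^2*h)


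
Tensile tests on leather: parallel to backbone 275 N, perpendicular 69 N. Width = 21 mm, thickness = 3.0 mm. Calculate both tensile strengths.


Area = 21 x 3.0 = 63.0 mm^2
TS (parallel) = 275 / 63.0 = 4.37 N/mm^2
TS (perpendicular) = 69 / 63.0 = 1.10 N/mm^2


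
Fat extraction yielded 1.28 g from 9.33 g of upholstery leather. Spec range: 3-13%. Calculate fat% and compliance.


Fat content = 13.7%
Compliant: No

Fat% = 1.28 / 9.33 x 100 = 13.7%
Spec range: 3-13%
Compliant: No


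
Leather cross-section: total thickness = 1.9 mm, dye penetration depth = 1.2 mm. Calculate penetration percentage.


Penetration% = 1.2 / 1.9 x 100
Penetration = 63.2%


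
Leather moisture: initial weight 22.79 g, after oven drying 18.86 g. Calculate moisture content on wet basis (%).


Moisture = 22.79 - 18.86 = 3.93 g
MC = 3.93 / 22.79 x 100 = 17.2%


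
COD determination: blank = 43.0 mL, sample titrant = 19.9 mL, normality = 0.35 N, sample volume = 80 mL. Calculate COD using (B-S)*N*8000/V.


COD = (43.0 - 19.9) x 0.35 x 8000 / 80
COD = 23.1 x 0.35 x 8000 / 80
COD = 808.5 mg/L


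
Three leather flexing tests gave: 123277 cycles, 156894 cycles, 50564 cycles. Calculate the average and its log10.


Average = 110245 cycles
log10 = 5.04

Average = (123277 + 156894 + 50564) / 3 = 110245 cycles
log10(110245) = 5.04


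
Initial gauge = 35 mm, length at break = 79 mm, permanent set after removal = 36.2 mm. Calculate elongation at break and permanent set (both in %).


Elongation at break = (79 - 35) / 35 x 100 = 125.7%
Permanent set = (36.2 - 35) / 35 x 100 = 3.4%


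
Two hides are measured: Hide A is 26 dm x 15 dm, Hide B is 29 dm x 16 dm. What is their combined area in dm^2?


Hide A area = 26 x 15 = 390 dm^2
Hide B area = 29 x 16 = 464 dm^2
Total = 390 + 464 = 854 dm^2


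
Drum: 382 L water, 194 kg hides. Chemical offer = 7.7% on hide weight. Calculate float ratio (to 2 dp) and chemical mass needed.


Float ratio = 1.97
Chemical needed = 14.938 kg


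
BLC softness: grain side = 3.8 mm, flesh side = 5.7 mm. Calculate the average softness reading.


Average = (3.8 + 5.7) / 2
Average = 4.75 mm


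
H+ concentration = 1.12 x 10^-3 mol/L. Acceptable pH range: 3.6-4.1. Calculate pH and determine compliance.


pH = -log10(1.12 x 10^-3) = 2.95
Range: 3.6 to 4.1
Compliant: No


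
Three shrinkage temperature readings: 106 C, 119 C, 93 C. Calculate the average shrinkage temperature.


106.0 C

Average = (106 + 119 + 93) / 3
Average = 318 / 3 = 106.0 C


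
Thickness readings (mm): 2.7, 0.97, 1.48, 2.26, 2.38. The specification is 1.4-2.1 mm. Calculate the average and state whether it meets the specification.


Average = 1.96 mm
Within specification: Yes

Sum = 9.79
Average = 9.79 / 5 = 1.96 mm
Specification range: 1.4 to 2.1 mm
Within spec: Yes


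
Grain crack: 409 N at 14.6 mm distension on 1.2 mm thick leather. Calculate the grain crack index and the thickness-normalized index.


Crack index = 409 / 14.6 = 28.0 N/mm
Normalized = 28.0 / 1.2 = 23.3 N/mm per mm


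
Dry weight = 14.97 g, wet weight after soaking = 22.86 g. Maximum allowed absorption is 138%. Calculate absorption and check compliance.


WA = (22.86 - 14.97) / 14.97 x 100 = 52.7%
Maximum allowed: 138%
Compliant: Yes


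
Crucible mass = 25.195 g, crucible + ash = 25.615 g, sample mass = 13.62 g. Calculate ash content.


Ash mass = 0.420 g
Ash content = 3.08%


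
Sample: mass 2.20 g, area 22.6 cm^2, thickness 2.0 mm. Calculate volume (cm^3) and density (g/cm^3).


Volume = 4.520 cm^3
Density = 0.487 g/cm^3

Thickness in cm = 2.0 / 10 = 0.20 cm
Volume = 22.6 x 0.20 = 4.520 cm^3
Density = 2.20 / 4.520 = 0.487 g/cm^3


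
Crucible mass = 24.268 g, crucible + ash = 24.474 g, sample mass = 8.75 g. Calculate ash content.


Ash mass = 24.474 - 24.268 = 0.206 g
Ash% = 0.206 / 8.75 x 100 = 2.35%


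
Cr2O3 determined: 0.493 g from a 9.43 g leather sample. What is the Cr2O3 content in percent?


5.23%

Cr2O3% = 0.493 / 9.43 x 100
Cr2O3% = 5.23%


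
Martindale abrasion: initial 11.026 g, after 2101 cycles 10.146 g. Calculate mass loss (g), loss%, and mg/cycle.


Loss = 11.026 - 10.146 = 0.880 g
Loss% = 0.880 / 11.026 x 100 = 7.98%
Rate = 0.880 / 2101 x 1000 = 0.419 mg/cycle


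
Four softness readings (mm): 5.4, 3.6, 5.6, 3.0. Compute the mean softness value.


4.40 mm


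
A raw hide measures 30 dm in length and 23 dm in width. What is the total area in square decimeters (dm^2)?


Area = length x width
Area = 30 x 23 = 690 dm^2


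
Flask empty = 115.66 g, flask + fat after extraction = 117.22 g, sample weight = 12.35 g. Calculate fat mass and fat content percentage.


Fat mass = 117.22 - 115.66 = 1.56 g
Fat% = 1.56 / 12.35 x 100 = 12.6%


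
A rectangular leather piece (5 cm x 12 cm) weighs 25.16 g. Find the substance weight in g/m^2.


4193.3 g/m^2


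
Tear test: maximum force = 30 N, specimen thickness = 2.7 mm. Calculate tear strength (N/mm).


Tear strength = force / thickness
Tear = 30 / 2.7 = 11.1 N/mm


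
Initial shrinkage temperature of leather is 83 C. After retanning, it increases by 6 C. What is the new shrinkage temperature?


89 C

New Ts = 83 + 6 = 89 C


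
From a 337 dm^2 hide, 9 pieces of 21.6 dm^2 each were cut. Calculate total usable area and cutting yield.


Total usable = 9 x 21.6 = 194.4 dm^2
Yield = 194.4 / 337 x 100 = 57.7%


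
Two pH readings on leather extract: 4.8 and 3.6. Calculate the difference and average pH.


Difference = |4.8 - 3.6| = 1.2
Average = (4.8 + 3.6) / 2 = 4.20


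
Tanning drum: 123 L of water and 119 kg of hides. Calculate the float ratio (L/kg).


Float ratio = water / hide weight
Ratio = 123 / 119 = 1.0


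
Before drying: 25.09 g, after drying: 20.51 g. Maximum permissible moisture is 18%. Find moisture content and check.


MC = (25.09 - 20.51) / 25.09 x 100 = 18.3%
Maximum: 18%
Acceptable: No


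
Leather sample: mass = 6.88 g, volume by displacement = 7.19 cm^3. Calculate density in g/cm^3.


Density = mass / volume
Density = 6.88 / 7.19 = 0.957 g/cm^3


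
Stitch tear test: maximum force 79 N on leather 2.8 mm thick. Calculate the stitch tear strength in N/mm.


28.2 N/mm


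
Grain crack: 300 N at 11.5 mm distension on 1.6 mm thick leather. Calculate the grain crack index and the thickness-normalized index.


Crack index = 300 / 11.5 = 26.1 N/mm
Normalized = 26.1 / 1.6 = 16.3 N/mm per mm


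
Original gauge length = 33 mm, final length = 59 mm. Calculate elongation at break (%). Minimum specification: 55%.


Elongation = 78.8%
Meets spec: Yes

Extension = 59 - 33 = 26 mm
Elongation = 26 / 33 x 100 = 78.8%
Minimum required: 55%
Meets specification: Yes


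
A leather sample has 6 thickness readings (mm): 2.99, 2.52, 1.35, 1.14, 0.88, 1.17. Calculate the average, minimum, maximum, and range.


Average = 1.68 mm
Min = 0.88 mm
Max = 2.99 mm
Range = 2.11 mm


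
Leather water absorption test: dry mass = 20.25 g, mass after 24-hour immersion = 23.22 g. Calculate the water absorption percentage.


Water absorbed = 23.22 - 20.25 = 2.97 g
WA% = 2.97 / 20.25 x 100 = 14.7%


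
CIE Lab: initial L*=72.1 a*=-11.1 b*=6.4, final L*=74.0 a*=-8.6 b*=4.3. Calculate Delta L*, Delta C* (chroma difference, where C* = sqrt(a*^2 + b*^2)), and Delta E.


Delta L* = 1.9
Delta C* = -3.20
Delta E = 3.78


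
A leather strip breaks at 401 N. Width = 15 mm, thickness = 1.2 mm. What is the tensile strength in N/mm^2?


Cross-sectional area = 15 x 1.2 = 18.0 mm^2
Tensile strength = 401 / 18.0 = 22.28 N/mm^2


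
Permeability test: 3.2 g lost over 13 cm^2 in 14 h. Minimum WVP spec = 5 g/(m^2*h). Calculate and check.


WVP = 3.2 / (13 x 14) x 10000 = 175.82 g/(m^2*h)
Minimum: 5 g/(m^2*h)
Meets spec: Yes


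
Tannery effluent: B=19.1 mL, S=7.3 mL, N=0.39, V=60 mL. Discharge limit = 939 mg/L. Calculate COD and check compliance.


COD = (19.1 - 7.3) x 0.39 x 8000 / 60 = 613.6 mg/L
Limit: 939 mg/L
Compliant: Yes


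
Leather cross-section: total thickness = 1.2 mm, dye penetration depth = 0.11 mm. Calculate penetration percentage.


Penetration% = 0.11 / 1.2 x 100
Penetration = 9.2%


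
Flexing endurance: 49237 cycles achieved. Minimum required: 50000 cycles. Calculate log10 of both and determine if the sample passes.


Achieved: log10 = 4.69
Required: log10 = 4.70
Passes: No

log10(49237) = 4.69
log10(50000) = 4.70
Passes: No


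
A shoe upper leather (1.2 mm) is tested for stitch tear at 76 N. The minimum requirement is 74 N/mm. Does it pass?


STS = 76 / 1.2 = 63.3 N/mm
Minimum required: 74 N/mm
Passes: No


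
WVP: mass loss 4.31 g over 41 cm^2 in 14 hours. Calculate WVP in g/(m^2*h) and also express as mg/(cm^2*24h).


WVP = 75.09 g/(m^2*h)
Daily rate = 180.21 mg/(cm^2*24h)

WVP = 4.31 / (41 x 14) x 10000 = 75.09 g/(m^2*h)
Mass loss in mg = 4.31 x 1000 = 4310 mg
Per cm^2 per 24h in mg: 4310 x 24 / (41 x 14) = 103440 / 574 = 180.21 mg/(cm^2*24h)


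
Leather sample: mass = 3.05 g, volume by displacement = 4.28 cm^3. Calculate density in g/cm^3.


0.713 g/cm^3


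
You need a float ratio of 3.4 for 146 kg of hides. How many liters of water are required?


496.4 L

Water = hide weight x target ratio
Water = 146 x 3.4 = 496.4 L


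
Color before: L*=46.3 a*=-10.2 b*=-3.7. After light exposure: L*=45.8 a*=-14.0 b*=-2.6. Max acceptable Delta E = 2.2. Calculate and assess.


dL = -0.5, da = -3.8, db = 1.1
dE = sqrt((-0.5)^2 + (-3.8)^2 + (1.1)^2) = 3.99
Max = 2.2
Passes: No


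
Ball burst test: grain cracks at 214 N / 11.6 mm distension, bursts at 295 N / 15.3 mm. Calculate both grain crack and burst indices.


Crack index = 18.4 N/mm
Burst index = 19.3 N/mm


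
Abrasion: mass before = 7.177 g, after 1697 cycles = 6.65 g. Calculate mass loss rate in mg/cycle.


Mass loss = 7.177 - 6.65 = 0.527 g
Rate = 0.527 / 1697 x 1000 = 0.311 mg/cycle


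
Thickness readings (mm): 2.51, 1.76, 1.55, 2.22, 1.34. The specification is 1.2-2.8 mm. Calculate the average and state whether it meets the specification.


Sum = 9.38
Average = 9.38 / 5 = 1.88 mm
Specification range: 1.2 to 2.8 mm
Within spec: Yes


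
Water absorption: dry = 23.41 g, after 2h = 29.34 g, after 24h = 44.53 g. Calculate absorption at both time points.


2h absorption = 25.3%
24h absorption = 90.2%

WA (2h) = (29.34 - 23.41) / 23.41 x 100 = 25.3%
WA (24h) = (44.53 - 23.41) / 23.41 x 100 = 90.2%


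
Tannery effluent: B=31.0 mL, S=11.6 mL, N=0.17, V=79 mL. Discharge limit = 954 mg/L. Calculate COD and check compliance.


COD = (31.0 - 11.6) x 0.17 x 8000 / 79 = 334.0 mg/L
Limit: 954 mg/L
Compliant: Yes


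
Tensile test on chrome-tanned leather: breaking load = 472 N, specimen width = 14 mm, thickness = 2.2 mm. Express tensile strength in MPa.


15.32 MPa

Cross-section = 14 x 2.2 = 30.8 mm^2
TS = 472 / 30.8 = 15.32 MPa
(1 N/mm^2 = 1 MPa)


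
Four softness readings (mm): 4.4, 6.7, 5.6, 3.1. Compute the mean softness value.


4.95 mm

Sum = 4.4 + 6.7 + 5.6 + 3.1
Mean = 19.8 / 4 = 4.95 mm


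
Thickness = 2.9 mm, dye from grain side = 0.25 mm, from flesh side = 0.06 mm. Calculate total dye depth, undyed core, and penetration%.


Total dyed = 0.31 mm
Undyed core = 2.59 mm
Penetration = 10.7%


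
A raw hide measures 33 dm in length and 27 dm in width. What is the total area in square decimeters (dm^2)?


Area = length x width
Area = 33 x 27 = 891 dm^2


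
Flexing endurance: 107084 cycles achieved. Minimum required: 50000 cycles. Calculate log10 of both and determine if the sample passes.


Achieved: log10 = 5.03
Required: log10 = 4.70
Passes: Yes


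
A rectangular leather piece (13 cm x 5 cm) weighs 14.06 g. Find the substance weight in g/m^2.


Area = 13 x 5 = 65 cm^2
SW = 14.06 / 65 x 10000 = 2163.1 g/m^2


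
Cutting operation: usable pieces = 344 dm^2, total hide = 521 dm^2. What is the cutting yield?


Yield = usable / total x 100
Yield = 344 / 521 x 100 = 66.0%


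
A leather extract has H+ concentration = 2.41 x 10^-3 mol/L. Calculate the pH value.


pH = -log10[H+]
pH = -log10(2.41 x 10^-3) = 2.62


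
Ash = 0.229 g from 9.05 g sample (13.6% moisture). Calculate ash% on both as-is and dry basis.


As-is ash = 2.53%
Dry-basis ash = 2.93%

As-is ash% = 0.229 / 9.05 x 100 = 2.53%
Dry mass = 9.05 x (100 - 13.6) / 100 = 7.8192 g
Dry-basis ash% = 0.229 / 7.8192 x 100 = 2.93%


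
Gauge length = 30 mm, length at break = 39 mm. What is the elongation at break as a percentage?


Extension = 39 - 30 = 9 mm
Elongation = 9 / 30 x 100 = 30.0%


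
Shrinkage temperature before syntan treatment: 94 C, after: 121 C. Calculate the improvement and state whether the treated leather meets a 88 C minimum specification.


Improvement = 27 C
Meets 88 C spec: Yes


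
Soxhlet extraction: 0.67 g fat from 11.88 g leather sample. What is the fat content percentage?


Fat content = 0.67 / 11.88 x 100
Fat = 5.6%


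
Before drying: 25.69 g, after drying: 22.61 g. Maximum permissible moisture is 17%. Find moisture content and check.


MC = (25.69 - 22.61) / 25.69 x 100 = 12.0%
Maximum: 17%
Acceptable: Yes


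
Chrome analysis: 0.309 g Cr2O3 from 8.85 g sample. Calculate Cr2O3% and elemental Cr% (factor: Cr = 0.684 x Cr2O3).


Cr2O3% = 0.309 / 8.85 x 100 = 3.49%
Cr% = 3.49 x 0.684 = 2.39%


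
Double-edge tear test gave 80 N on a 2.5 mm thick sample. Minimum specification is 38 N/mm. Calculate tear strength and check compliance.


Tear strength = 32.0 N/mm
Compliant: No

Tear strength = 80 / 2.5 = 32.0 N/mm
Required minimum = 38 N/mm
Compliant: No


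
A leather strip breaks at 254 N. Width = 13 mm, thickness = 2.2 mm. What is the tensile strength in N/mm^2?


8.88 N/mm^2


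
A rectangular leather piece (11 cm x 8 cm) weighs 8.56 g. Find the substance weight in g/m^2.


972.7 g/m^2

Area = 11 x 8 = 88 cm^2
SW = 8.56 / 88 x 10000 = 972.7 g/m^2


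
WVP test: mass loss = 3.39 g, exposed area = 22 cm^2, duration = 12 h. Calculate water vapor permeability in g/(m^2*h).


128.41 g/(m^2*h)


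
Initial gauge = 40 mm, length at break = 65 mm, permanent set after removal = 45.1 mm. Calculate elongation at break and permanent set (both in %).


Elongation at break = (65 - 40) / 40 x 100 = 62.5%
Permanent set = (45.1 - 40) / 40 x 100 = 12.8%


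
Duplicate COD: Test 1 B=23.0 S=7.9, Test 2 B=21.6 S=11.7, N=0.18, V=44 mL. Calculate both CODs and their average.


COD1 = (23.0 - 7.9) x 0.18 x 8000 / 44 = 494.2 mg/L
COD2 = (21.6 - 11.7) x 0.18 x 8000 / 44 = 324.0 mg/L
Average = (494.2 + 324.0) / 2 = 409.1 mg/L


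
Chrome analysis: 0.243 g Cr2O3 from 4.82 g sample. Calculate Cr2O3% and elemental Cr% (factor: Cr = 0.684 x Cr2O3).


Cr2O3 = 5.04%
Cr = 3.45%

Cr2O3% = 0.243 / 4.82 x 100 = 5.04%
Cr% = 5.04 x 0.684 = 3.45%


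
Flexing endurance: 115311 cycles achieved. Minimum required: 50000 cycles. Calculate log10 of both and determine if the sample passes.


log10(115311) = 5.06
log10(50000) = 4.70
Passes: Yes


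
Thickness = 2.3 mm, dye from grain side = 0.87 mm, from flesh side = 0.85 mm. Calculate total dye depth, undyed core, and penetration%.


Total dyed = 0.87 + 0.85 = 1.72 mm
Undyed core = 2.3 - 1.72 = 0.58 mm
Penetration = 1.72 / 2.3 x 100 = 74.8%


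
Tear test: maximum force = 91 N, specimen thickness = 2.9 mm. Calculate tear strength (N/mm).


Tear strength = force / thickness
Tear = 91 / 2.9 = 31.4 N/mm


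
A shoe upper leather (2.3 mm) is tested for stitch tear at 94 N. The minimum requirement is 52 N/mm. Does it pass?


STS = 94 / 2.3 = 40.9 N/mm
Minimum required: 52 N/mm
Passes: No


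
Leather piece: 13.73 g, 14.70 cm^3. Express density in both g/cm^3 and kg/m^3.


Density = 13.73 / 14.70 = 0.934 g/cm^3
Convert: 0.934 x 1000 = 934 kg/m^3


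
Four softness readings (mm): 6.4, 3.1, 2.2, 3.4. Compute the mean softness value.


3.78 mm


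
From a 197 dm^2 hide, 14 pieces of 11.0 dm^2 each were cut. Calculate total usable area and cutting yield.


Usable area = 154.0 dm^2
Yield = 78.2%

Total usable = 14 x 11.0 = 154.0 dm^2
Yield = 154.0 / 197 x 100 = 78.2%


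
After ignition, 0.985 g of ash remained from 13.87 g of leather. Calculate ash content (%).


Ash% = 0.985 / 13.87 x 100
Ash% = 7.10%


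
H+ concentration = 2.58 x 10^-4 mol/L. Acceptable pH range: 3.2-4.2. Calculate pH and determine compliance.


pH = 3.59
Compliant: Yes

pH = -log10(2.58 x 10^-4) = 3.59
Range: 3.2 to 4.2
Compliant: Yes


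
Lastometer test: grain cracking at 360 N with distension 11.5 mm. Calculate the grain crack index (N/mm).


Grain crack index = force / distension
Index = 360 / 11.5 = 31.3 N/mm


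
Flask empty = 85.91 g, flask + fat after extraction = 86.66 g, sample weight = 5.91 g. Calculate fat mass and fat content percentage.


Fat mass = 86.66 - 85.91 = 0.75 g
Fat% = 0.75 / 5.91 x 100 = 12.7%


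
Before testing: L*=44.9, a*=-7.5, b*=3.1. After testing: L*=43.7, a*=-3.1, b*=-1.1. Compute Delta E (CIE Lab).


dL = 43.7 - 44.9 = -1.2
da = -3.1 - (-7.5) = 4.4
db = -1.1 - 3.1 = -4.2
dE = sqrt((-1.2)^2 + (4.4)^2 + (-4.2)^2) = 6.20


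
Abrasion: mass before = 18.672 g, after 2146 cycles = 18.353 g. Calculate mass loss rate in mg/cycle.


Mass loss = 18.672 - 18.353 = 0.319 g
Rate = 0.319 / 2146 x 1000 = 0.149 mg/cycle


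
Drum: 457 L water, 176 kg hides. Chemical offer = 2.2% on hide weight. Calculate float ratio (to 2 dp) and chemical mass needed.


Float ratio = 457 / 176 = 2.60
Chemical = 176 x 2.2 / 100 = 3.872 kg


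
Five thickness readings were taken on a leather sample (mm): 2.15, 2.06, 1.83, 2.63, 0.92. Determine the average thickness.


Sum = 2.15 + 2.06 + 1.83 + 2.63 + 0.92 = 9.59
Average = 9.59 / 5 = 1.92 mm


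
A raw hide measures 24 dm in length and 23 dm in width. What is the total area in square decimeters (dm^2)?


552 dm^2

Area = length x width
Area = 24 x 23 = 552 dm^2


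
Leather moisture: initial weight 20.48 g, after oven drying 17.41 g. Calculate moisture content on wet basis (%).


15.0%

Moisture = 20.48 - 17.41 = 3.07 g
MC = 3.07 / 20.48 x 100 = 15.0%


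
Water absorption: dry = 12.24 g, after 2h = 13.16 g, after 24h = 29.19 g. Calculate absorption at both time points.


2h absorption = 7.5%
24h absorption = 138.5%

WA (2h) = (13.16 - 12.24) / 12.24 x 100 = 7.5%
WA (24h) = (29.19 - 12.24) / 12.24 x 100 = 138.5%


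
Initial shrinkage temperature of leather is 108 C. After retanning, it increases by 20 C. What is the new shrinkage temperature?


New Ts = 108 + 20 = 128 C


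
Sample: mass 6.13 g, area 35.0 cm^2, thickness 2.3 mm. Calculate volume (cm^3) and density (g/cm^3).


Thickness in cm = 2.3 / 10 = 0.23 cm
Volume = 35.0 x 0.23 = 8.050 cm^3
Density = 6.13 / 8.050 = 0.761 g/cm^3


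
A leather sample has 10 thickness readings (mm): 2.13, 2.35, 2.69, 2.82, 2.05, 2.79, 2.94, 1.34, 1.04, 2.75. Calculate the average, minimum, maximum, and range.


Sum = 22.90
Average = 22.90 / 10 = 2.29 mm
Minimum = 1.04 mm
Maximum = 2.94 mm
Range = 2.94 - 1.04 = 1.90 mm


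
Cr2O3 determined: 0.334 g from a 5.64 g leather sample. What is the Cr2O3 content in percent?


5.92%

Cr2O3% = 0.334 / 5.64 x 100
Cr2O3% = 5.92%


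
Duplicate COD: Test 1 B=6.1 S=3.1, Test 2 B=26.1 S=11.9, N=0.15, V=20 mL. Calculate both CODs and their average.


COD1 = (6.1 - 3.1) x 0.15 x 8000 / 20 = 180.0 mg/L
COD2 = (26.1 - 11.9) x 0.15 x 8000 / 20 = 852.0 mg/L
Average = (180.0 + 852.0) / 2 = 516.0 mg/L


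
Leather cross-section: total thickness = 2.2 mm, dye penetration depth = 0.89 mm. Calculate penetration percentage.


Penetration% = 0.89 / 2.2 x 100
Penetration = 40.5%


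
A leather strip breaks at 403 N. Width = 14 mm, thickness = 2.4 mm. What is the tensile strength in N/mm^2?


Cross-sectional area = 14 x 2.4 = 33.6 mm^2
Tensile strength = 403 / 33.6 = 11.99 N/mm^2


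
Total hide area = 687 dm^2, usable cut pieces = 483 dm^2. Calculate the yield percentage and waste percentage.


Yield = 70.3%
Waste = 29.7%

Yield = 483 / 687 x 100 = 70.3%
Waste = 687 - 483 = 204 dm^2
Waste% = 100 - 70.3 = 29.7%


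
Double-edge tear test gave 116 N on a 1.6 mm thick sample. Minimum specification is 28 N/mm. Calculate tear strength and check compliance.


Tear strength = 116 / 1.6 = 72.5 N/mm
Required minimum = 28 N/mm
Compliant: Yes


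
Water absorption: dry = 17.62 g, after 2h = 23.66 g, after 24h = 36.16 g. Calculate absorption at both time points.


2h absorption = 34.3%
24h absorption = 105.2%

WA (2h) = (23.66 - 17.62) / 17.62 x 100 = 34.3%
WA (24h) = (36.16 - 17.62) / 17.62 x 100 = 105.2%


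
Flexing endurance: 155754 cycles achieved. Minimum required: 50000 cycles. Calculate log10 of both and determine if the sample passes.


Achieved: log10 = 5.19
Required: log10 = 4.70
Passes: Yes

log10(155754) = 5.19
log10(50000) = 4.70
Passes: Yes


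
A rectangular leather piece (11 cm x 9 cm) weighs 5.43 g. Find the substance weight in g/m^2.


548.5 g/m^2

Area = 11 x 9 = 99 cm^2
SW = 5.43 / 99 x 10000 = 548.5 g/m^2


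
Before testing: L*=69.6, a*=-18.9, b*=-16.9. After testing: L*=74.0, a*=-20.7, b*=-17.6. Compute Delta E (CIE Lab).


Delta E = 4.81

dL = 74.0 - 69.6 = 4.4
da = -20.7 - (-18.9) = -1.8
db = -17.6 - (-16.9) = -0.7
dE = sqrt((4.4)^2 + (-1.8)^2 + (-0.7)^2) = 4.81


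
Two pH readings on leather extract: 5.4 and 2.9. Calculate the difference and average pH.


Difference = 2.5
Average pH = 4.15


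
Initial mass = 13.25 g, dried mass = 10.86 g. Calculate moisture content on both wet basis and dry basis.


Moisture lost = 13.25 - 10.86 = 2.39 g
Wet basis MC = 2.39 / 13.25 x 100 = 18.0%
Dry basis MC = 2.39 / 10.86 x 100 = 22.0%


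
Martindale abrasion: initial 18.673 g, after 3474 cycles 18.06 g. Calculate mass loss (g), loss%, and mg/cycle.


Loss = 18.673 - 18.06 = 0.613 g
Loss% = 0.613 / 18.673 x 100 = 3.28%
Rate = 0.613 / 3474 x 1000 = 0.176 mg/cycle


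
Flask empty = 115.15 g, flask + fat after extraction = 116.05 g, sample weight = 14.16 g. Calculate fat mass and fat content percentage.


Fat mass = 116.05 - 115.15 = 0.90 g
Fat% = 0.90 / 14.16 x 100 = 6.4%


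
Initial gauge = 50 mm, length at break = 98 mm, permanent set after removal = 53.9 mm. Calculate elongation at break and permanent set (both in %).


Elongation at break = 96.0%
Permanent set = 7.8%

Elongation at break = (98 - 50) / 50 x 100 = 96.0%
Permanent set = (53.9 - 50) / 50 x 100 = 7.8%


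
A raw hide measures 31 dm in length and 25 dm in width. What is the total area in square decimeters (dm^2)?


Area = length x width
Area = 31 x 25 = 775 dm^2


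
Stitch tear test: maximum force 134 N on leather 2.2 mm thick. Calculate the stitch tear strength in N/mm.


60.9 N/mm


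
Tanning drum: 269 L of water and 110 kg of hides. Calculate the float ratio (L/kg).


2.4

Float ratio = water / hide weight
Ratio = 269 / 110 = 2.4


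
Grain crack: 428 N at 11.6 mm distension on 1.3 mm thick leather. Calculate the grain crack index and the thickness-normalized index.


Crack index = 36.9 N/mm
Normalized index = 28.4 N/mm per mm


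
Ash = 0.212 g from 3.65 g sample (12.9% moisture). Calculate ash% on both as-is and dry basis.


As-is ash% = 0.212 / 3.65 x 100 = 5.81%
Dry mass = 3.65 x (100 - 12.9) / 100 = 3.17915 g
Dry-basis ash% = 0.212 / 3.17915 x 100 = 6.67%


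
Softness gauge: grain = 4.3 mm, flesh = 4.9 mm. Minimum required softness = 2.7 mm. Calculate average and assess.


Average = (4.3 + 4.9) / 2 = 4.60 mm
Minimum = 2.7 mm
Meets requirement: Yes


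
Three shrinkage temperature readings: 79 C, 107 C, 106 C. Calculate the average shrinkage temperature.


97.3 C

Average = (79 + 107 + 106) / 3
Average = 292 / 3 = 97.3 C


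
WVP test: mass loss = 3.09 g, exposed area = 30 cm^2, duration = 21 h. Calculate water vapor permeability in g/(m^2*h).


49.05 g/(m^2*h)

WVP = mass_loss / (area x time) x 10000
WVP = 3.09 / (30 x 21) x 10000
WVP = 3.09 / 630 x 10000 = 49.05 g/(m^2*h)


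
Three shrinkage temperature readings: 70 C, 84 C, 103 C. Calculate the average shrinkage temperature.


Average = (70 + 84 + 103) / 3
Average = 257 / 3 = 85.7 C


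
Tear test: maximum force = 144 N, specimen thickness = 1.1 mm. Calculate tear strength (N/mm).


130.9 N/mm

Tear strength = force / thickness
Tear = 144 / 1.1 = 130.9 N/mm


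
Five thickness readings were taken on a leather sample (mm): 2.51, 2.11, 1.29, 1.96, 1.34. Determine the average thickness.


1.84 mm

Sum = 2.51 + 2.11 + 1.29 + 1.96 + 1.34 = 9.21
Average = 9.21 / 5 = 1.84 mm


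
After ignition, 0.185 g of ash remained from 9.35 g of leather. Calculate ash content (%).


1.98%


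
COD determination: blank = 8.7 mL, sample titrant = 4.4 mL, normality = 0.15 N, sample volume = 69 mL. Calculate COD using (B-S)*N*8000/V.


COD = (8.7 - 4.4) x 0.15 x 8000 / 69
COD = 4.3 x 0.15 x 8000 / 69
COD = 74.8 mg/L


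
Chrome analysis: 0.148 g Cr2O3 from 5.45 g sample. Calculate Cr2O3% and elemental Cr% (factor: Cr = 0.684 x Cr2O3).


Cr2O3% = 0.148 / 5.45 x 100 = 2.72%
Cr% = 2.72 x 0.684 = 1.86%


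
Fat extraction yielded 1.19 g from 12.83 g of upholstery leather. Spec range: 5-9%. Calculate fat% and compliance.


Fat% = 1.19 / 12.83 x 100 = 9.3%
Spec range: 5-9%
Compliant: No


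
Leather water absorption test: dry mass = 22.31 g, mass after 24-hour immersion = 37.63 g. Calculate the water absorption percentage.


Water absorbed = 37.63 - 22.31 = 15.32 g
WA% = 15.32 / 22.31 x 100 = 68.7%


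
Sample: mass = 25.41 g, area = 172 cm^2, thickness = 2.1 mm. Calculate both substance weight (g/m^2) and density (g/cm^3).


Substance weight = 1477.3 g/m^2
Density = 0.703 g/cm^3

SW = 25.41 / 172 x 10000 = 1477.3 g/m^2
Volume = 172 x 2.1 / 10 = 36.12 cm^3
Density = 25.41 / 36.12 = 0.703 g/cm^3


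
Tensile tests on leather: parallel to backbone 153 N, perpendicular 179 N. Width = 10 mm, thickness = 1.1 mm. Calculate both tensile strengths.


Parallel = 13.91 N/mm^2
Perpendicular = 16.27 N/mm^2


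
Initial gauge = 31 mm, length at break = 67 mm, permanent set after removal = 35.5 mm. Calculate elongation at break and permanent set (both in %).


Elongation at break = 116.1%
Permanent set = 14.5%

Elongation at break = (67 - 31) / 31 x 100 = 116.1%
Permanent set = (35.5 - 31) / 31 x 100 = 14.5%


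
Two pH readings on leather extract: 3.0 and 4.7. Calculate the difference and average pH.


Difference = 1.7
Average pH = 3.85

Difference = |3.0 - 4.7| = 1.7
Average = (3.0 + 4.7) / 2 = 3.85


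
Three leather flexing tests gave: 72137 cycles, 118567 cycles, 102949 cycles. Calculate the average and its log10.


Average = (72137 + 118567 + 102949) / 3 = 97884 cycles
log10(97884) = 4.99


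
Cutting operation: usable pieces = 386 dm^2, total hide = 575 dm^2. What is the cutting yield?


Yield = usable / total x 100
Yield = 386 / 575 x 100 = 67.1%


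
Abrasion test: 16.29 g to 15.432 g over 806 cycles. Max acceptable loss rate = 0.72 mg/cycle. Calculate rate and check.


Rate = 1.065 mg/cycle
Passes: No


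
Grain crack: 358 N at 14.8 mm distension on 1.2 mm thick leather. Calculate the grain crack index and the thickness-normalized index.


Crack index = 358 / 14.8 = 24.2 N/mm
Normalized = 24.2 / 1.2 = 20.2 N/mm per mm


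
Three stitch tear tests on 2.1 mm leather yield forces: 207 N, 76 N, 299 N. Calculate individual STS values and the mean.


STS1 = 98.6 N/mm
STS2 = 36.2 N/mm
STS3 = 142.4 N/mm
Mean = 92.4 N/mm


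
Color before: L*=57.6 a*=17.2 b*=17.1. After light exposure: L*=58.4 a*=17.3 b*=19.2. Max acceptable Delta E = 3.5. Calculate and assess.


Delta E = 2.25
Passes: Yes


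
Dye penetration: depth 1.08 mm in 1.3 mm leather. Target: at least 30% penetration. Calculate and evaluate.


Penetration = 1.08 / 1.3 x 100 = 83.1%
Target: 30%
Meets target: Yes


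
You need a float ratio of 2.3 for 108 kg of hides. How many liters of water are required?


248.4 L

Water = hide weight x target ratio
Water = 108 x 2.3 = 248.4 L


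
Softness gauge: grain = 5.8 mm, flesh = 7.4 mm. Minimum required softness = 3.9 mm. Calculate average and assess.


Average softness = 6.60 mm
Meets requirement: Yes


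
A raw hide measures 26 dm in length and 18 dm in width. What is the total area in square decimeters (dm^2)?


Area = length x width
Area = 26 x 18 = 468 dm^2


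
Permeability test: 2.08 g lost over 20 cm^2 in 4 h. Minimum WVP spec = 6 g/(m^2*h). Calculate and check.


WVP = 260.00 g/(m^2*h)
Meets specification: Yes

WVP = 2.08 / (20 x 4) x 10000 = 260.00 g/(m^2*h)
Minimum: 6 g/(m^2*h)
Meets spec: Yes


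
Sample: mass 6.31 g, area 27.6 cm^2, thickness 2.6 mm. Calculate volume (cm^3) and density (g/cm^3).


Thickness in cm = 2.6 / 10 = 0.26 cm
Volume = 27.6 x 0.26 = 7.176 cm^3
Density = 6.31 / 7.176 = 0.879 g/cm^3


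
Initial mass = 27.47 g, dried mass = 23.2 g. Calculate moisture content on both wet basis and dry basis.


Wet basis = 15.5%
Dry basis = 18.4%

Moisture lost = 27.47 - 23.2 = 4.27 g
Wet basis MC = 4.27 / 27.47 x 100 = 15.5%
Dry basis MC = 4.27 / 23.2 x 100 = 18.4%


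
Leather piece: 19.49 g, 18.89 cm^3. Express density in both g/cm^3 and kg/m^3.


1.032 g/cm^3
1032 kg/m^3

Density = 19.49 / 18.89 = 1.032 g/cm^3
Convert: 1.032 x 1000 = 1032 kg/m^3


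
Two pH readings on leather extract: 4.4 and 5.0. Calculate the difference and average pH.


Difference = 0.6
Average pH = 4.70


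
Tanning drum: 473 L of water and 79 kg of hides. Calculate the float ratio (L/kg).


6.0

Float ratio = water / hide weight
Ratio = 473 / 79 = 6.0


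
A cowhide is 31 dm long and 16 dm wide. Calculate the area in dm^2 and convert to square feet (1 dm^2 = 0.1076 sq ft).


Area = 31 x 16 = 496 dm^2
Conversion: 496 x 0.1076 = 53.37 sq ft


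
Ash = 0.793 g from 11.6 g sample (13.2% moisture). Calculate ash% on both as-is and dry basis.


As-is ash = 6.84%
Dry-basis ash = 7.88%

As-is ash% = 0.793 / 11.6 x 100 = 6.84%
Dry mass = 11.6 x (100 - 13.2) / 100 = 10.0688 g
Dry-basis ash% = 0.793 / 10.0688 x 100 = 7.88%
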